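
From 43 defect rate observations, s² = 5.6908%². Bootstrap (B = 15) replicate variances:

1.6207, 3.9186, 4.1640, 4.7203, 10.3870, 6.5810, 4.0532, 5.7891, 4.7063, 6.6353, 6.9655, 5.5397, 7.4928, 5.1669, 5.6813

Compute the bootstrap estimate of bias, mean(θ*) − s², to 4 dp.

bias = −0.1294

mean(θ*) = (1.6207 + 3.9186 + 4.1640 + 4.7203 + 10.3870 + 6.5810 + 4.0532 + 5.7891 + 4.7063 + 6.6353 + 6.9655 + 5.5397 + 7.4928 + 5.1669 + 5.6813) / 15 = 5.56145
bias = 5.56145 − 5.6908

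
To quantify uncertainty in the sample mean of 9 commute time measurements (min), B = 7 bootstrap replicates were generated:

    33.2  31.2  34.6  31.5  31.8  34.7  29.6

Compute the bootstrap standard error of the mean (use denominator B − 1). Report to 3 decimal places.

SE* = 1.880

Bootstrap SE is the standard deviation of the 7 replicate means.
Mean of replicates: (33.2 + 31.2 + 34.6 + 31.5 + 31.8 + 34.7 + 29.6) / 7 = 226.6000 / 7 = 32.3714
Sum of squared deviations: (+0.8286)² + (−1.1714)² + (+2.2286)² + (−0.8714)² + (−0.5714)² + (+2.3286)² + (−2.7714)² = 21.2143
Variance = 21.2143 / 6 = 3.5357
SE* = √3.5357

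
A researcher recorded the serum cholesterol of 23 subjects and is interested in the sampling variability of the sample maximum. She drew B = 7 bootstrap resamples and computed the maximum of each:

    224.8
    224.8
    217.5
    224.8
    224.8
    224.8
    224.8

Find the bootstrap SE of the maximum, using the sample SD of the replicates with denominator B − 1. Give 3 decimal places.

SE* = 2.759

Bootstrap SE is the standard deviation of the 7 replicate maximums.
Mean of replicates: (224.8 + 224.8 + 217.5 + 224.8 + 224.8 + 224.8 + 224.8) / 7 = 1566.3000 / 7 = 223.7571
Sum of squared deviations: (+1.0429)² + (+1.0429)² + (−6.2571)² + (+1.0429)² + (+1.0429)² + (+1.0429)² + (+1.0429)² = 45.6771
Variance = 45.6771 / 6 = 7.6129
SE* = √7.6129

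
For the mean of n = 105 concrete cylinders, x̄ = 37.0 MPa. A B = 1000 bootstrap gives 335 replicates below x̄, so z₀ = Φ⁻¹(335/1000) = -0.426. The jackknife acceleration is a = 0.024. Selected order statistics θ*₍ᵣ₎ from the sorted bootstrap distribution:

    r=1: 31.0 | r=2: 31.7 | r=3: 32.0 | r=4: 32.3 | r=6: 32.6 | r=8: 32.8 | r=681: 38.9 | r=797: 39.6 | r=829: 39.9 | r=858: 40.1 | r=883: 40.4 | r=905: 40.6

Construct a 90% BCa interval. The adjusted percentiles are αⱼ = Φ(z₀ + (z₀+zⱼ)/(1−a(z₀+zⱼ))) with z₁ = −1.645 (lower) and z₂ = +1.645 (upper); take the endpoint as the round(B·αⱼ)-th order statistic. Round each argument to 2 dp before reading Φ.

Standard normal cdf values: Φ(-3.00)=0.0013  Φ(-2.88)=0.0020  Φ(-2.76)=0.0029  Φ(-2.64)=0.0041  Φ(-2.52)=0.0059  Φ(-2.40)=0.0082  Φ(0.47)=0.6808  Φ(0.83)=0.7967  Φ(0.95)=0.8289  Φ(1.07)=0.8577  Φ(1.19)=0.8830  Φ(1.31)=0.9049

Lower: z₀ + z₁ = -0.426 + (-1.645) = -2.071; 1 − a(z₀+z₁) = 1 − (0.024)(-2.071) = 1.0497; argument = -0.426 + (-2.071)/1.0497 = -2.3989 → -2.40.
α₁ = Φ(-2.40) = 0.0082; rank = round(1000 × 0.0082) = 8; θ*₍8₎ = 32.8.
Upper: z₀ + z₂ = 1.219; 1 − a(z₀+z₂) = 0.9707; argument = 0.8297 → 0.83; α₂ = 0.7967; rank = 797; θ*₍797₎ = 39.6.

(32.8, 39.6)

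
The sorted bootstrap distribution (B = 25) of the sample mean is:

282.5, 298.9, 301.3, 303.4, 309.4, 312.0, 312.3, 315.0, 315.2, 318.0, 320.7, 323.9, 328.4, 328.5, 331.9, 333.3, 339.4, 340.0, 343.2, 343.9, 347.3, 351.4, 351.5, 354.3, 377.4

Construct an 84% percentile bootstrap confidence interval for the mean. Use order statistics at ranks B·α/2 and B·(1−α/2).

α = 0.16; lower rank = 25 × 0.080 = 2; upper rank = 25 × 0.920 = 23.
The 2nd smallest replicate is 298.9; the 23rd is 351.5.

(298.9, 351.5)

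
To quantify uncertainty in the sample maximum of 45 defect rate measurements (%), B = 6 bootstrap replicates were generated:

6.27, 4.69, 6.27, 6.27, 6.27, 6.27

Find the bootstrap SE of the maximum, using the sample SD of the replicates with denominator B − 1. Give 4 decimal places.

Bootstrap SE is the standard deviation of the 6 replicate maximums.
Mean of replicates: (6.27 + 4.69 + 6.27 + 6.27 + 6.27 + 6.27) / 6 = 36.04000 / 6 = 6.00667
Sum of squared deviations: (+0.26333)² + (−1.31667)² + (+0.26333)² + (+0.26333)² + (+0.26333)² + (+0.26333)² = 2.08033
Variance = 2.08033 / 5 = 0.41607
SE* = √0.41607

SE* = 0.6450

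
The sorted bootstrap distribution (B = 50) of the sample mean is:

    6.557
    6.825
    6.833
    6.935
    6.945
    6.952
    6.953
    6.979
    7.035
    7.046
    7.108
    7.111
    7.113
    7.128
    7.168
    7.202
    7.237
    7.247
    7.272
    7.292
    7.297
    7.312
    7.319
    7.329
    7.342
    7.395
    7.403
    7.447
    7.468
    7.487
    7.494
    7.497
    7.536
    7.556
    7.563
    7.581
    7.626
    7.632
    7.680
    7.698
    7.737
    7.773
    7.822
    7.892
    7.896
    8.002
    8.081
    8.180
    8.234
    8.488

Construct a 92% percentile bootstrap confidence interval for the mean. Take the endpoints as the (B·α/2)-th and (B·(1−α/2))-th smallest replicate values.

α = 0.08; lower rank = 50 × 0.040 = 2; upper rank = 50 × 0.960 = 48.
The 2nd smallest replicate is 6.825; the 48th is 8.180.

(6.825, 8.180)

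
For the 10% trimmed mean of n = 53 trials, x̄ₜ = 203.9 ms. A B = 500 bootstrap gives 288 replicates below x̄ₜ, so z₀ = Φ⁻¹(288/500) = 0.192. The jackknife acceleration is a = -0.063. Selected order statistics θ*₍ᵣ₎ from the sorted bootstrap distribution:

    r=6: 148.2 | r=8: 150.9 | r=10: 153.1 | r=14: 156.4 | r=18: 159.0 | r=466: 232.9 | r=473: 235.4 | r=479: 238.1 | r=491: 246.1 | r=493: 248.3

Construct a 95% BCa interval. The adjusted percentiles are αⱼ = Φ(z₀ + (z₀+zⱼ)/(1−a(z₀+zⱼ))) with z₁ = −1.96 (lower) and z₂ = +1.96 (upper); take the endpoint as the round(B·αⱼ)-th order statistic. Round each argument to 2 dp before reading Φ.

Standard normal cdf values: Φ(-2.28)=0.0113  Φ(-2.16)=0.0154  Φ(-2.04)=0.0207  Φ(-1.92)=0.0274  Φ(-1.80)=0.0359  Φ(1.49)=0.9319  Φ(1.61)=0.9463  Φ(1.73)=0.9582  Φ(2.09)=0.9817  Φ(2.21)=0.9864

Lower: z₀ + z₁ = 0.192 + (-1.960) = -1.768; 1 − a(z₀+z₁) = 1 − (-0.063)(-1.768) = 0.8886; argument = 0.192 + (-1.768)/0.8886 = -1.7976 → -1.80.
α₁ = Φ(-1.80) = 0.0359; rank = round(500 × 0.0359) = 18; θ*₍18₎ = 159.0.
Upper: z₀ + z₂ = 2.152; 1 − a(z₀+z₂) = 1.1356; argument = 2.0871 → 2.09; α₂ = 0.9817; rank = 491; θ*₍491₎ = 246.1.

(159.0, 246.1)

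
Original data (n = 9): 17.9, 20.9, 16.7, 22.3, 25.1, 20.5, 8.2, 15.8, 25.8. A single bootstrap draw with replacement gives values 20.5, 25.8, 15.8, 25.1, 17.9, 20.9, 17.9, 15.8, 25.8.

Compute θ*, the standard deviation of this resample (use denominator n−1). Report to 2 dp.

Mean = 20.6111; sum of squared deviations = 135.0889
s² = 135.0889 / 8 = 16.8861
s = √16.8861 = 4.11

θ* = 4.11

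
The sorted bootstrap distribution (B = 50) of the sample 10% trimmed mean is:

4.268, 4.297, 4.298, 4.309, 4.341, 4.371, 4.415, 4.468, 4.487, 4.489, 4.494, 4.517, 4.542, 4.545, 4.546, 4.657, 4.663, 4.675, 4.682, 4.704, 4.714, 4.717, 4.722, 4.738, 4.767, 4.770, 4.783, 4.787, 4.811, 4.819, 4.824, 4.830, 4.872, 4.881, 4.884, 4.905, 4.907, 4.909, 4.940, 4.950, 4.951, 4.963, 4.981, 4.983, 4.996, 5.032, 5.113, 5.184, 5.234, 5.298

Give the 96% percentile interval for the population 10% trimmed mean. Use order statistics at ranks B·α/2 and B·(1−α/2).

α = 0.04; lower rank = 50 × 0.020 = 1; upper rank = 50 × 0.980 = 49.
The 1st smallest replicate is 4.268; the 49th is 5.234.

(4.268, 5.234)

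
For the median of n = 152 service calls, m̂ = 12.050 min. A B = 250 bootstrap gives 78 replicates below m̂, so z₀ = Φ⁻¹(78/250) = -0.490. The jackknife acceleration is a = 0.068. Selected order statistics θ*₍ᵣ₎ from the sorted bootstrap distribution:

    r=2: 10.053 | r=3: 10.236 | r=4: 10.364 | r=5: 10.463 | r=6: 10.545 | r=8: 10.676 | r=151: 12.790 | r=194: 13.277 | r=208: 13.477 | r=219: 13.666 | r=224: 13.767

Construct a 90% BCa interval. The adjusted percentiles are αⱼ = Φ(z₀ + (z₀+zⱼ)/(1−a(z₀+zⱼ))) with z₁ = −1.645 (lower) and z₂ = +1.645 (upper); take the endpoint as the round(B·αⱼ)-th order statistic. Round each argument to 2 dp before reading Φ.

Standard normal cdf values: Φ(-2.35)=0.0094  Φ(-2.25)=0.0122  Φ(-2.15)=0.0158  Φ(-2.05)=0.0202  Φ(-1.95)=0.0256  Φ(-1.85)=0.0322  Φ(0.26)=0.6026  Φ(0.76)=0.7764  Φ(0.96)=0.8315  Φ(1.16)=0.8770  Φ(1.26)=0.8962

(10.053, 13.277)

Lower: z₀ + z₁ = -0.490 + (-1.645) = -2.135; 1 − a(z₀+z₁) = 1 − (0.068)(-2.135) = 1.1452; argument = -0.490 + (-2.135)/1.1452 = -2.3543 → -2.35.
α₁ = Φ(-2.35) = 0.0094; rank = round(250 × 0.0094) = 2; θ*₍2₎ = 10.053.
Upper: z₀ + z₂ = 1.155; 1 − a(z₀+z₂) = 0.9215; argument = 0.7634 → 0.76; α₂ = 0.7764; rank = 194; θ*₍194₎ = 13.277.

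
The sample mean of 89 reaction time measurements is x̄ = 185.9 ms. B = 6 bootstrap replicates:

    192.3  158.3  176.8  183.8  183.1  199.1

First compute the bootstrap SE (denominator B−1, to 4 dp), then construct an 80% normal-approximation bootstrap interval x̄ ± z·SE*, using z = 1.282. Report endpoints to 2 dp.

(167.85, 203.95)

Mean of replicates = 182.2333; sum of squared deviations = 991.3533; SE* = √(991.3533/5) = 14.0809
Margin = 1.282 × 14.0809 = 18.052
Interval: 185.9 ± 18.052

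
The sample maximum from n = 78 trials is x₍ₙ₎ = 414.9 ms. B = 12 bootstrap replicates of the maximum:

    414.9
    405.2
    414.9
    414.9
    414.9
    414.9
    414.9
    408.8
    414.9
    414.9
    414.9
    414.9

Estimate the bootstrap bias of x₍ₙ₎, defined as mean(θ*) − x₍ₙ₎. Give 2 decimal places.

mean(θ*) = (414.9 + 405.2 + 414.9 + 414.9 + 414.9 + 414.9 + 414.9 + 408.8 + 414.9 + 414.9 + 414.9 + 414.9) / 12 = 413.583
bias = 413.583 − 414.9

bias = −1.32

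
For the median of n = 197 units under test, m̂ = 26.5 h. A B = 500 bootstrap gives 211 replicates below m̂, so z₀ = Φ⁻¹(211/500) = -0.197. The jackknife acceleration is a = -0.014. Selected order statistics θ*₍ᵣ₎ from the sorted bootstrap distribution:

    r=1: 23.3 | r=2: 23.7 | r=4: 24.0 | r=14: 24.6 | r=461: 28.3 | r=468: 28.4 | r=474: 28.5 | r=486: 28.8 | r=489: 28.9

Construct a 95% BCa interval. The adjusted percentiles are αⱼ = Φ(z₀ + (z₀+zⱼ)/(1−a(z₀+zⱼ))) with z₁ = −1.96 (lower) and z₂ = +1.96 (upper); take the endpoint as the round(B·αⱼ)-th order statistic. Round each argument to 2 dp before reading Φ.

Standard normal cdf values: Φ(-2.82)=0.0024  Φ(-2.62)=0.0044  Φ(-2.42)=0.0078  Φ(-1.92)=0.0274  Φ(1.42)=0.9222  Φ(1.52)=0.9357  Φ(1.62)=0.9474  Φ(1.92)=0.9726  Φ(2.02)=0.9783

(24.0, 28.4)

Lower: z₀ + z₁ = -0.197 + (-1.960) = -2.157; 1 − a(z₀+z₁) = 1 − (-0.014)(-2.157) = 0.9698; argument = -0.197 + (-2.157)/0.9698 = -2.4212 → -2.42.
α₁ = Φ(-2.42) = 0.0078; rank = round(500 × 0.0078) = 4; θ*₍4₎ = 24.0.
Upper: z₀ + z₂ = 1.763; 1 − a(z₀+z₂) = 1.0247; argument = 1.5235 → 1.52; α₂ = 0.9357; rank = 468; θ*₍468₎ = 28.4.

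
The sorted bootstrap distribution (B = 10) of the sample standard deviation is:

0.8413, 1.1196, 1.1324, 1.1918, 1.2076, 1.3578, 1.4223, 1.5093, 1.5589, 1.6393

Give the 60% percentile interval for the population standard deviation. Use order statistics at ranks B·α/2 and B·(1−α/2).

α = 0.40; lower rank = 10 × 0.200 = 2; upper rank = 10 × 0.800 = 8.
The 2nd smallest replicate is 1.1196; the 8th is 1.5093.

(1.1196, 1.5093)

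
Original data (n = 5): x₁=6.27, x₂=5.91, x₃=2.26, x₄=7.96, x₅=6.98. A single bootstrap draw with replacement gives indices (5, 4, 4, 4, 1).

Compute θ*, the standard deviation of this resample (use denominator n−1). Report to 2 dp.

Resample values: 6.98, 7.96, 7.96, 7.96, 6.27.
Mean = 7.4260; sum of squared deviations = 2.3907
s² = 2.3907 / 4 = 0.5977
s = √0.5977 = 0.77

θ* = 0.77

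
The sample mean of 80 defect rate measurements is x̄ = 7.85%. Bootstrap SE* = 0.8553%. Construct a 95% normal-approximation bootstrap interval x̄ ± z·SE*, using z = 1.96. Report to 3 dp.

(6.174, 9.526)

Margin = 1.96 × 0.8553 = 1.6764
Interval: 7.85 ± 1.6764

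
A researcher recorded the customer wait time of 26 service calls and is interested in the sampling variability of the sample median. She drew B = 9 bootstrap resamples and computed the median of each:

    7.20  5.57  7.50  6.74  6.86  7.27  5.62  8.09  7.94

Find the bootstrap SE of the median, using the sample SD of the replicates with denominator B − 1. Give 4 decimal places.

SE* = 0.8990

Bootstrap SE is the standard deviation of the 9 replicate medians.
Mean of replicates: (7.20 + 5.57 + 7.50 + 6.74 + 6.86 + 7.27 + 5.62 + 8.09 + 7.94) / 9 = 62.79000 / 9 = 6.97667
Sum of squared deviations: (+0.22333)² + (−1.40667)² + (+0.52333)² + (−0.23667)² + (−0.11667)² + (+0.29333)² + (−1.35667)² + (+1.11333)² + (+0.96333)² = 6.46620
Variance = 6.46620 / 8 = 0.80827
SE* = √0.80827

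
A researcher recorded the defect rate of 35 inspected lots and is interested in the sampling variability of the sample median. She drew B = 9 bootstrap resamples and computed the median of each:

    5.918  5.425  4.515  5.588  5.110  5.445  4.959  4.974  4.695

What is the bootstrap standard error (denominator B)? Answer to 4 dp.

Bootstrap SE is the standard deviation of the 9 replicate medians.
Mean of replicates: (5.918 + 5.425 + 4.515 + 5.588 + 5.110 + 5.445 + 4.959 + 4.974 + 4.695) / 9 = 46.62900 / 9 = 5.18100
Sum of squared deviations: (+0.73700)² + (+0.24400)² + (−0.66600)² + (+0.40700)² + (−0.07100)² + (+0.26400)² + (−0.22200)² + (−0.20700)² + (−0.48600)² = 1.61498
Variance = 1.61498 / 9 = 0.17944
SE* = √0.17944

SE* = 0.4236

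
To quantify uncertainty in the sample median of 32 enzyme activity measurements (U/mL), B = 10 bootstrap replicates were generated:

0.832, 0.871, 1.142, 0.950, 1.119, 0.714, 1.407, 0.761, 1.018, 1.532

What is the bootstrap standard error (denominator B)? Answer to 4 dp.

Bootstrap SE is the standard deviation of the 10 replicate medians.
Mean of replicates: (0.832 + 0.871 + 1.142 + 0.950 + 1.119 + 0.714 + 1.407 + 0.761 + 1.018 + 1.532) / 10 = 10.34600 / 10 = 1.03460
Sum of squared deviations: (−0.20260)² + (−0.16360)² + (+0.10740)² + (−0.08460)² + (+0.08440)² + (−0.32060)² + (+0.37240)² + (−0.27360)² + (−0.01660)² + (+0.49740)² = 0.65763
Variance = 0.65763 / 10 = 0.06576
SE* = √0.06576

SE* = 0.2564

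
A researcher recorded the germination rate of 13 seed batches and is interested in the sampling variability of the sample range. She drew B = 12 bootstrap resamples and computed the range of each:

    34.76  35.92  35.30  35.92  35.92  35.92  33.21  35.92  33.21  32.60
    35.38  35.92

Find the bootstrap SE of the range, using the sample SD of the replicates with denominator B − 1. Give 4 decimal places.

SE* = 1.2627

Bootstrap SE is the standard deviation of the 12 replicate ranges.
Mean of replicates: (34.76 + 35.92 + 35.30 + 35.92 + 35.92 + 35.92 + 33.21 + 35.92 + 33.21 + 32.60 + 35.38 + 35.92) / 12 = 419.98000 / 12 = 34.99833
Sum of squared deviations: (−0.23833)² + (+0.92167)² + (+0.30167)² + (+0.92167)² + (+0.92167)² + (+0.92167)² + (−1.78833)² + (+0.92167)² + (−1.78833)² + (−2.39833)² + (+0.38167)² + (+0.92167)² = 17.53857
Variance = 17.53857 / 11 = 1.59442
SE* = √1.59442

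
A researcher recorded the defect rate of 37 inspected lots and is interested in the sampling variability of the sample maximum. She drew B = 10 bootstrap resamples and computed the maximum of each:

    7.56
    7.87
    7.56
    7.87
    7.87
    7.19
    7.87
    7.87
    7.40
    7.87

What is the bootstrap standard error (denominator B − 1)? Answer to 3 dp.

SE* = 0.250

Bootstrap SE is the standard deviation of the 10 replicate maximums.
Mean of replicates: (7.56 + 7.87 + 7.56 + 7.87 + 7.87 + 7.19 + 7.87 + 7.87 + 7.40 + 7.87) / 10 = 76.9300 / 10 = 7.6930
Sum of squared deviations: (−0.1330)² + (+0.1770)² + (−0.1330)² + (+0.1770)² + (+0.1770)² + (−0.5030)² + (+0.1770)² + (+0.1770)² + (−0.2930)² + (+0.1770)² = 0.5622
Variance = 0.5622 / 9 = 0.0625
SE* = √0.0625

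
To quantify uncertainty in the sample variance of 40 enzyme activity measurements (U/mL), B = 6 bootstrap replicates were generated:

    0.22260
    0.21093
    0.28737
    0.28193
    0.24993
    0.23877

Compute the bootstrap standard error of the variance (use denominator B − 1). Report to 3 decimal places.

SE* = 0.031

Bootstrap SE is the standard deviation of the 6 replicate variances.
Mean of replicates: (0.22260 + 0.21093 + 0.28737 + 0.28193 + 0.24993 + 0.23877) / 6 = 1.491530 / 6 = 0.248588
Sum of squared deviations: (−0.025988)² + (−0.037658)² + (+0.038782)² + (+0.033342)² + (+0.001342)² + (−0.009818)² = 0.004807
Variance = 0.004807 / 5 = 0.000961
SE* = √0.000961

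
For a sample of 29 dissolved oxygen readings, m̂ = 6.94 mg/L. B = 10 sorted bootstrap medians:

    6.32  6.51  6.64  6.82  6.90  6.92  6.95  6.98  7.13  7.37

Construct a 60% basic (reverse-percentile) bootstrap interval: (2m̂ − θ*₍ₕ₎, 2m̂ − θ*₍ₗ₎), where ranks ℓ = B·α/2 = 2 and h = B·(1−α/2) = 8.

Percentile endpoints at ranks 2 and 8: θ*₍2₎ = 6.51, θ*₍8₎ = 6.98.
Basic interval reflects these around m̂:
  lower = 2 × 6.94 − 6.98 = 6.90
  upper = 2 × 6.94 − 6.51 = 7.37

(6.90, 7.37)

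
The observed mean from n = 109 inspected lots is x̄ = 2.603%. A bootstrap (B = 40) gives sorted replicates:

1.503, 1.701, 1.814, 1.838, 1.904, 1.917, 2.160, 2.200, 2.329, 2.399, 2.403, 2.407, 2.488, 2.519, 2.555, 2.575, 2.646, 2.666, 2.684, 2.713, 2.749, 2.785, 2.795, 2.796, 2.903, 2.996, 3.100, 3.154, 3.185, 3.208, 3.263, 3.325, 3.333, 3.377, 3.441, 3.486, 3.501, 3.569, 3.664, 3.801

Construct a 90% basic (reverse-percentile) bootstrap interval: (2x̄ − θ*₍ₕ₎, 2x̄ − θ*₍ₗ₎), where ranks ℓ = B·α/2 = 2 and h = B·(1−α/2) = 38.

Percentile endpoints at ranks 2 and 38: θ*₍2₎ = 1.701, θ*₍38₎ = 3.569.
Basic interval reflects these around x̄:
  lower = 2 × 2.603 − 3.569 = 1.637
  upper = 2 × 2.603 − 1.701 = 3.505

(1.637, 3.505)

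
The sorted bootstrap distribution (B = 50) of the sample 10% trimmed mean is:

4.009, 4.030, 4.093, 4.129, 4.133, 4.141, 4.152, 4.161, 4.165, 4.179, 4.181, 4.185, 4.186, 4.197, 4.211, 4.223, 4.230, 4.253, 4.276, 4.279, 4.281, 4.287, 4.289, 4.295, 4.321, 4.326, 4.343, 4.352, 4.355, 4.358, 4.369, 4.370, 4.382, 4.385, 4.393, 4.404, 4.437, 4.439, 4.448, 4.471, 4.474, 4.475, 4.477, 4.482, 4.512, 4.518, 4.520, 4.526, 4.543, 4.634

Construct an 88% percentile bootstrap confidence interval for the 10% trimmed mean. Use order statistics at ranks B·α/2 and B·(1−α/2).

α = 0.12; lower rank = 50 × 0.060 = 3; upper rank = 50 × 0.940 = 47.
The 3rd smallest replicate is 4.093; the 47th is 4.520.

(4.093, 4.520)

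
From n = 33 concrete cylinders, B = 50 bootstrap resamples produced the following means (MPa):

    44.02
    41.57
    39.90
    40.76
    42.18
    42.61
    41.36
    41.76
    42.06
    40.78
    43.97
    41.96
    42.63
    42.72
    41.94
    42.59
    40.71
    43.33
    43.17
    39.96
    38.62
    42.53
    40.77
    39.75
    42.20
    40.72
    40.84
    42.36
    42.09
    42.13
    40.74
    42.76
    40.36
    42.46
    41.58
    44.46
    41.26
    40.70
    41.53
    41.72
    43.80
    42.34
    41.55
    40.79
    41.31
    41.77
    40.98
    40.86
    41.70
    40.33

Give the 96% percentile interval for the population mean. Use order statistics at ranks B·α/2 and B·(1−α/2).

(38.62, 44.02)

Sorted replicates: 38.62, 39.75, 39.90, 39.96, 40.33, 40.36, 40.70, 40.71, 40.72, 40.74, 40.76, 40.77, 40.78, 40.79, 40.84, 40.86, 40.98, 41.26, 41.31, 41.36, 41.53, 41.55, 41.57, 41.58, 41.70, 41.72, 41.76, 41.77, 41.94, 41.96, 42.06, 42.09, 42.13, 42.18, 42.20, 42.34, 42.36, 42.46, 42.53, 42.59, 42.61, 42.63, 42.72, 42.76, 43.17, 43.33, 43.80, 43.97, 44.02, 44.46
α = 0.04; lower rank = 50 × 0.020 = 1; upper rank = 50 × 0.980 = 49.
The 1st smallest replicate is 38.62; the 49th is 44.02.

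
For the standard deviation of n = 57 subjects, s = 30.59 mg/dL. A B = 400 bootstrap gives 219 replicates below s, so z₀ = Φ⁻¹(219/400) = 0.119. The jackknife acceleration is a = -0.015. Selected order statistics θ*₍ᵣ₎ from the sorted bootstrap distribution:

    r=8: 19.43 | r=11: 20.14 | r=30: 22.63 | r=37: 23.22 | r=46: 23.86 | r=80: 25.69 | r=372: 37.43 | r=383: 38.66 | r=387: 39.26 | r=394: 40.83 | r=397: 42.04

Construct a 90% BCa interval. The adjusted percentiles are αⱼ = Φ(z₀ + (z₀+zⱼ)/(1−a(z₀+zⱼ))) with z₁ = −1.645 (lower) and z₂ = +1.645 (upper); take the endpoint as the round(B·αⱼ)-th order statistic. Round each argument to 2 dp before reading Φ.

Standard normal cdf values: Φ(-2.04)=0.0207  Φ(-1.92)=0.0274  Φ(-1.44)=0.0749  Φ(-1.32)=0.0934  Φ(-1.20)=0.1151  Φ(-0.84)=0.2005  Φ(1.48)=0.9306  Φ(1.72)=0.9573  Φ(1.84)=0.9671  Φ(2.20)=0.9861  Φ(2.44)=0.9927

Lower: z₀ + z₁ = 0.119 + (-1.645) = -1.526; 1 − a(z₀+z₁) = 1 − (-0.015)(-1.526) = 0.9771; argument = 0.119 + (-1.526)/0.9771 = -1.4427 → -1.44.
α₁ = Φ(-1.44) = 0.0749; rank = round(400 × 0.0749) = 30; θ*₍30₎ = 22.63.
Upper: z₀ + z₂ = 1.764; 1 − a(z₀+z₂) = 1.0265; argument = 1.8375 → 1.84; α₂ = 0.9671; rank = 387; θ*₍387₎ = 39.26.

(22.63, 39.26)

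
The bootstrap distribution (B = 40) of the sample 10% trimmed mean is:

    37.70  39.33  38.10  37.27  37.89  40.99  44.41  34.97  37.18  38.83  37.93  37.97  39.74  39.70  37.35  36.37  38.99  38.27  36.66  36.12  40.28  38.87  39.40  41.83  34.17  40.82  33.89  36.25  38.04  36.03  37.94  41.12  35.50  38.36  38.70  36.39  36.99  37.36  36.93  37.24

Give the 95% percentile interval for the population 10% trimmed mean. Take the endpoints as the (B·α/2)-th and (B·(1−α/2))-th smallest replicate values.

(33.89, 41.83)

Sorted replicates: 33.89, 34.17, 34.97, 35.50, 36.03, 36.12, 36.25, 36.37, 36.39, 36.66, 36.93, 36.99, 37.18, 37.24, 37.27, 37.35, 37.36, 37.70, 37.89, 37.93, 37.94, 37.97, 38.04, 38.10, 38.27, 38.36, 38.70, 38.83, 38.87, 38.99, 39.33, 39.40, 39.70, 39.74, 40.28, 40.82, 40.99, 41.12, 41.83, 44.41
α = 0.05; lower rank = 40 × 0.025 = 1; upper rank = 40 × 0.975 = 39.
The 1st smallest replicate is 33.89; the 39th is 41.83.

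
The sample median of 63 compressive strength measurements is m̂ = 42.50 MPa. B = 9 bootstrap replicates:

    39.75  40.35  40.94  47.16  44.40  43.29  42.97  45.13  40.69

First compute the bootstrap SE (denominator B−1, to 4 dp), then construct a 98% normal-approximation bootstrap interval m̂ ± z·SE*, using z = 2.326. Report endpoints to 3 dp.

Mean of replicates = 42.7422; sum of squared deviations = 50.4542; SE* = √(50.4542/8) = 2.5113
Margin = 2.326 × 2.5113 = 5.8413
Interval: 42.50 ± 5.8413

(36.659, 48.341)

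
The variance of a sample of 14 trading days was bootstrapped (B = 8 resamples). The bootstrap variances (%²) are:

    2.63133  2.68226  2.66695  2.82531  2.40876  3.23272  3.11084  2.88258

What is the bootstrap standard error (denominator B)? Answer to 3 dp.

SE* = 0.251

Bootstrap SE is the standard deviation of the 8 replicate variances.
Mean of replicates: (2.63133 + 2.68226 + 2.66695 + 2.82531 + 2.40876 + 3.23272 + 3.11084 + 2.88258) / 8 = 22.440750 / 8 = 2.805094
Sum of squared deviations: (−0.173764)² + (−0.122834)² + (−0.138144)² + (+0.020216)² + (−0.396334)² + (+0.427626)² + (+0.305746)² + (+0.077486)² = 0.504204
Variance = 0.504204 / 8 = 0.063025
SE* = √0.063025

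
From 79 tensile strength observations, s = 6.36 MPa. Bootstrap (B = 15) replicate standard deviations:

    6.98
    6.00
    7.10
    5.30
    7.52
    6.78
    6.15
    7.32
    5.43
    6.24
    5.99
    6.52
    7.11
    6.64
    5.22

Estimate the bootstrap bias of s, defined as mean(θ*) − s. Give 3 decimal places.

bias = +0.060

mean(θ*) = (6.98 + 6.00 + 7.10 + 5.30 + 7.52 + 6.78 + 6.15 + 7.32 + 5.43 + 6.24 + 5.99 + 6.52 + 7.11 + 6.64 + 5.22) / 15 = 6.4200
bias = 6.4200 − 6.36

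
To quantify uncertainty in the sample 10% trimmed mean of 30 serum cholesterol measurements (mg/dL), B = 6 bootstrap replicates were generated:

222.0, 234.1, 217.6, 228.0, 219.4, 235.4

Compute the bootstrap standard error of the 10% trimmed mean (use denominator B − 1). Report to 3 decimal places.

SE* = 7.590

Bootstrap SE is the standard deviation of the 6 replicate 10% trimmed means.
Mean of replicates: (222.0 + 234.1 + 217.6 + 228.0 + 219.4 + 235.4) / 6 = 1356.5000 / 6 = 226.0833
Sum of squared deviations: (−4.0833)² + (+8.0167)² + (−8.4833)² + (+1.9167)² + (−6.6833)² + (+9.3167)² = 288.0483
Variance = 288.0483 / 5 = 57.6097
SE* = √57.6097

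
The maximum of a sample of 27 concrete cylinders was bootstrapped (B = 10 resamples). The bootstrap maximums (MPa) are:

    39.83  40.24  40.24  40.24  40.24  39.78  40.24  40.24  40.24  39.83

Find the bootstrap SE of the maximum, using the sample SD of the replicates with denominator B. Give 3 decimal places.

Bootstrap SE is the standard deviation of the 10 replicate maximums.
Mean of replicates: (39.83 + 40.24 + 40.24 + 40.24 + 40.24 + 39.78 + 40.24 + 40.24 + 40.24 + 39.83) / 10 = 401.1200 / 10 = 40.1120
Sum of squared deviations: (−0.2820)² + (+0.1280)² + (+0.1280)² + (+0.1280)² + (+0.1280)² + (−0.3320)² + (+0.1280)² + (+0.1280)² + (+0.1280)² + (−0.2820)² = 0.3840
Variance = 0.3840 / 10 = 0.0384
SE* = √0.0384

SE* = 0.196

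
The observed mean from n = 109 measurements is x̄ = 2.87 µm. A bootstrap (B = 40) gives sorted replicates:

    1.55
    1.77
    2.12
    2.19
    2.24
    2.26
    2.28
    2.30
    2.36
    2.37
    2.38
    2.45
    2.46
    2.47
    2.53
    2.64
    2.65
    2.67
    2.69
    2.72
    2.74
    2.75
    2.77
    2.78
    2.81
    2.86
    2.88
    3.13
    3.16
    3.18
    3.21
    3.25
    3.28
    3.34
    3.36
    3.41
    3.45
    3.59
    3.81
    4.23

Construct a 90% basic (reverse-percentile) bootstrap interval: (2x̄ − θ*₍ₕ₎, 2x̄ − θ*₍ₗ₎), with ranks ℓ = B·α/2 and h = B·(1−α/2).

Percentile endpoints at ranks 2 and 38: θ*₍2₎ = 1.77, θ*₍38₎ = 3.59.
Basic interval reflects these around x̄:
  lower = 2 × 2.87 − 3.59 = 2.15
  upper = 2 × 2.87 − 1.77 = 3.97

(2.15, 3.97)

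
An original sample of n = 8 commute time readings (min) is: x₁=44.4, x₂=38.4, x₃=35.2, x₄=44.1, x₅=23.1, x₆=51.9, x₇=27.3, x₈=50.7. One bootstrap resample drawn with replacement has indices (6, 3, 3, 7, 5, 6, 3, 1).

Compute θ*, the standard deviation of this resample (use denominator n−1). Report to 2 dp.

θ* = 10.61

Resample values: 51.9, 35.2, 35.2, 27.3, 23.1, 51.9, 35.2, 44.4.
Mean = 38.0250; sum of squared deviations = 787.3950
s² = 787.3950 / 7 = 112.4850
s = √112.4850 = 10.61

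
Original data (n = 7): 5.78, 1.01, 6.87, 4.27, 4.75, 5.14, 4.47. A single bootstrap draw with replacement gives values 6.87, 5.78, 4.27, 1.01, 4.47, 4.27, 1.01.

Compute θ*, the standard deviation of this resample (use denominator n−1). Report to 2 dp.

θ* = 2.22

Mean = 3.9543; sum of squared deviations = 29.6376
s² = 29.6376 / 6 = 4.9396
s = √4.9396 = 2.22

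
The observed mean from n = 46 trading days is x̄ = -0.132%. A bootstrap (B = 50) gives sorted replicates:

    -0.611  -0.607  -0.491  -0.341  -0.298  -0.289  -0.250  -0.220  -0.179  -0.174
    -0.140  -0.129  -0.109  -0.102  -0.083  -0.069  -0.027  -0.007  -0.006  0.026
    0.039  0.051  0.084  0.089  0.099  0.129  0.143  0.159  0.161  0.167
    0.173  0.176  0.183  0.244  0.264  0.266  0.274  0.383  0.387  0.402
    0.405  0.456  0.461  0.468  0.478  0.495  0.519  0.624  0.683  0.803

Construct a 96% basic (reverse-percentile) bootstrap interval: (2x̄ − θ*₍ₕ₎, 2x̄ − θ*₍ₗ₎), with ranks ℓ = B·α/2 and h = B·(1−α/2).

Percentile endpoints at ranks 1 and 49: θ*₍1₎ = -0.611, θ*₍49₎ = 0.683.
Basic interval reflects these around x̄:
  lower = 2 × -0.132 − 0.683 = -0.947
  upper = 2 × -0.132 − -0.611 = 0.347

(-0.947, 0.347)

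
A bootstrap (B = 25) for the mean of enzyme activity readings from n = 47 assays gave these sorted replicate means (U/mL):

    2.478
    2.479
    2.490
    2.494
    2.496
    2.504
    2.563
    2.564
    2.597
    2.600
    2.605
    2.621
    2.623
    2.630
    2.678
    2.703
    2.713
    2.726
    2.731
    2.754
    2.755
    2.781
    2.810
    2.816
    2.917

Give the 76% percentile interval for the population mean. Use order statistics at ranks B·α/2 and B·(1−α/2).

(2.490, 2.781)

α = 0.24; lower rank = 25 × 0.120 = 3; upper rank = 25 × 0.880 = 22.
The 3rd smallest replicate is 2.490; the 22nd is 2.781.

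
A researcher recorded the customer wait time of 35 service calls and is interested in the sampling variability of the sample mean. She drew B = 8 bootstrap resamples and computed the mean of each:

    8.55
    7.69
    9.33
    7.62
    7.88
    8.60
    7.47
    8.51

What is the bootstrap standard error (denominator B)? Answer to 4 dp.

SE* = 0.6007

Bootstrap SE is the standard deviation of the 8 replicate means.
Mean of replicates: (8.55 + 7.69 + 9.33 + 7.62 + 7.88 + 8.60 + 7.47 + 8.51) / 8 = 65.65000 / 8 = 8.20625
Sum of squared deviations: (+0.34375)² + (−0.51625)² + (+1.12375)² + (−0.58625)² + (−0.32625)² + (+0.39375)² + (−0.73625)² + (+0.30375)² = 2.88699
Variance = 2.88699 / 8 = 0.36087
SE* = √0.36087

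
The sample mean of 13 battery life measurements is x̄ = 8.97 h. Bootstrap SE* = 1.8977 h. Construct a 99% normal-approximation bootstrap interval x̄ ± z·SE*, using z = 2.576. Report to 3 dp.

(4.082, 13.858)

Margin = 2.576 × 1.8977 = 4.8885
Interval: 8.97 ± 4.8885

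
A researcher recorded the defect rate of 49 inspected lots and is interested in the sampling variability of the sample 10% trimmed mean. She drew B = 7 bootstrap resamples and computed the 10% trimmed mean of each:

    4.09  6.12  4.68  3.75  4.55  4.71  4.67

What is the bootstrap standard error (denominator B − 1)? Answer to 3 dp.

Bootstrap SE is the standard deviation of the 7 replicate 10% trimmed means.
Mean of replicates: (4.09 + 6.12 + 4.68 + 3.75 + 4.55 + 4.71 + 4.67) / 7 = 32.5700 / 7 = 4.6529
Sum of squared deviations: (−0.5629)² + (+1.4671)² + (+0.0271)² + (−0.9029)² + (−0.1029)² + (+0.0571)² + (+0.0171)² = 3.2993
Variance = 3.2993 / 6 = 0.5499
SE* = √0.5499

SE* = 0.742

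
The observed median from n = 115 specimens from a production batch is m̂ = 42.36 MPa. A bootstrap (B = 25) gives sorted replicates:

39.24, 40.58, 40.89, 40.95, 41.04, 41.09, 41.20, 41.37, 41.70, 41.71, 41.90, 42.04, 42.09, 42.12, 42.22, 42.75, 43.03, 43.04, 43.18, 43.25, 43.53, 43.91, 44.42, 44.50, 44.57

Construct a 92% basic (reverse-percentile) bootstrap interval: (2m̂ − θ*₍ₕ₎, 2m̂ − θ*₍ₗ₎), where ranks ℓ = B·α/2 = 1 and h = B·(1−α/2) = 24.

(40.22, 45.48)

Percentile endpoints at ranks 1 and 24: θ*₍1₎ = 39.24, θ*₍24₎ = 44.50.
Basic interval reflects these around m̂:
  lower = 2 × 42.36 − 44.50 = 40.22
  upper = 2 × 42.36 − 39.24 = 45.48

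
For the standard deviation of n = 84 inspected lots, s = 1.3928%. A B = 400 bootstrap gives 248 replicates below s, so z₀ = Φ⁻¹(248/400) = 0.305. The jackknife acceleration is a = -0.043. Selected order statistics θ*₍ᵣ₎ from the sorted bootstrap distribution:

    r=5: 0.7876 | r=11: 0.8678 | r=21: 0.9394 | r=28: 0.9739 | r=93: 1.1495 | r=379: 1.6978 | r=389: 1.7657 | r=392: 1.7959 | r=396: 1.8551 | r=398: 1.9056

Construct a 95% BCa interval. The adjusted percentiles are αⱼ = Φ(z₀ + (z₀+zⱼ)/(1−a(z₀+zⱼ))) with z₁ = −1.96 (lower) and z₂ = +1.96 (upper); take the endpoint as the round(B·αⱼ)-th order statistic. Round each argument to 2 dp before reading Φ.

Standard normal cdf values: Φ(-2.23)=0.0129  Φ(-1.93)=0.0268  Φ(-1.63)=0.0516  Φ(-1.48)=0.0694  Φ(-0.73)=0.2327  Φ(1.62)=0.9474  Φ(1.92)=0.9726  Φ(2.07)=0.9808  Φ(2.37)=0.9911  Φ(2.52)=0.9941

(0.9739, 1.8551)

Lower: z₀ + z₁ = 0.305 + (-1.960) = -1.655; 1 − a(z₀+z₁) = 1 − (-0.043)(-1.655) = 0.9288; argument = 0.305 + (-1.655)/0.9288 = -1.4768 → -1.48.
α₁ = Φ(-1.48) = 0.0694; rank = round(400 × 0.0694) = 28; θ*₍28₎ = 0.9739.
Upper: z₀ + z₂ = 2.265; 1 − a(z₀+z₂) = 1.0974; argument = 2.3690 → 2.37; α₂ = 0.9911; rank = 396; θ*₍396₎ = 1.8551.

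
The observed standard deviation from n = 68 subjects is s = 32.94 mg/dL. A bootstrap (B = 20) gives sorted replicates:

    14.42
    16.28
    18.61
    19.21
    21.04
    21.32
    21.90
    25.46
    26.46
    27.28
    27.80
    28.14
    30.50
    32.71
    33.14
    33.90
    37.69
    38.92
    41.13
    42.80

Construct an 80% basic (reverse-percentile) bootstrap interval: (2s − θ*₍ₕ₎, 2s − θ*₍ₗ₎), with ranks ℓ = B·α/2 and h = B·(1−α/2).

(26.96, 49.60)

Percentile endpoints at ranks 2 and 18: θ*₍2₎ = 16.28, θ*₍18₎ = 38.92.
Basic interval reflects these around s:
  lower = 2 × 32.94 − 38.92 = 26.96
  upper = 2 × 32.94 − 16.28 = 49.60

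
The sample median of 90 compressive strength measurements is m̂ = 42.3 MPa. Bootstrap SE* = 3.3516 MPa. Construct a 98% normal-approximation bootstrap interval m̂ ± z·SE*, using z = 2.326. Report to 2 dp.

(34.50, 50.10)

Margin = 2.326 × 3.3516 = 7.796
Interval: 42.3 ± 7.796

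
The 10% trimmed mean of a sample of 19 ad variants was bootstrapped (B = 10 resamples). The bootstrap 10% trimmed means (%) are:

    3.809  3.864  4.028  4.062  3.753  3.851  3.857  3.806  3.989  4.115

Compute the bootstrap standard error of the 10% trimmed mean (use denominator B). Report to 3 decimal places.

SE* = 0.118

Bootstrap SE is the standard deviation of the 10 replicate 10% trimmed means.
Mean of replicates: (3.809 + 3.864 + 4.028 + 4.062 + 3.753 + 3.851 + 3.857 + 3.806 + 3.989 + 4.115) / 10 = 39.1340 / 10 = 3.9134
Sum of squared deviations: (−0.1044)² + (−0.0494)² + (+0.1146)² + (+0.1486)² + (−0.1604)² + (−0.0624)² + (−0.0564)² + (−0.1074)² + (+0.0756)² + (+0.2016)² = 0.1393
Variance = 0.1393 / 10 = 0.0139
SE* = √0.0139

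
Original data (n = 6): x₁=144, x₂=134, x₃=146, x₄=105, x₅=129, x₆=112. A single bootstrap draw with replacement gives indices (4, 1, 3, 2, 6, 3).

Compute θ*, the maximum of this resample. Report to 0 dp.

θ* = 146

Resample values: 105, 144, 146, 134, 112, 146.
Maximum = 146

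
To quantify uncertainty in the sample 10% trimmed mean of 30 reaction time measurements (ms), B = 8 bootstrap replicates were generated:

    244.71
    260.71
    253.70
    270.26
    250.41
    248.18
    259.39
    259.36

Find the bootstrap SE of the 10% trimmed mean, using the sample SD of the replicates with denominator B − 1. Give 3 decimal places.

Bootstrap SE is the standard deviation of the 8 replicate 10% trimmed means.
Mean of replicates: (244.71 + 260.71 + 253.70 + 270.26 + 250.41 + 248.18 + 259.39 + 259.36) / 8 = 2046.7200 / 8 = 255.8400
Sum of squared deviations: (−11.1300)² + (+4.8700)² + (−2.1400)² + (+14.4200)² + (−5.4300)² + (−7.6600)² + (+3.5500)² + (+3.5200)² = 473.2632
Variance = 473.2632 / 7 = 67.6090
SE* = √67.6090

SE* = 8.222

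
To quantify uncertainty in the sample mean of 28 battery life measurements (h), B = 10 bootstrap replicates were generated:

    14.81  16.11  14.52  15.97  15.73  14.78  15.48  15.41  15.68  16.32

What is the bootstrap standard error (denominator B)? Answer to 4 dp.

SE* = 0.5754

Bootstrap SE is the standard deviation of the 10 replicate means.
Mean of replicates: (14.81 + 16.11 + 14.52 + 15.97 + 15.73 + 14.78 + 15.48 + 15.41 + 15.68 + 16.32) / 10 = 154.81000 / 10 = 15.48100
Sum of squared deviations: (−0.67100)² + (+0.62900)² + (−0.96100)² + (+0.48900)² + (+0.24900)² + (−0.70100)² + (−0.00100)² + (−0.07100)² + (+0.19900)² + (+0.83900)² = 3.31049
Variance = 3.31049 / 10 = 0.33105
SE* = √0.33105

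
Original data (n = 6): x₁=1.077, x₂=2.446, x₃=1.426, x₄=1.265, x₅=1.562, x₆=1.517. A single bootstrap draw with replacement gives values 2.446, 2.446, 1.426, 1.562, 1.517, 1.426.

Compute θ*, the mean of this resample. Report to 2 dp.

Mean = (2.446 + 2.446 + 1.426 + 1.562 + 1.517 + 1.426) / 6 = 10.8230 / 6 = 1.80

θ* = 1.80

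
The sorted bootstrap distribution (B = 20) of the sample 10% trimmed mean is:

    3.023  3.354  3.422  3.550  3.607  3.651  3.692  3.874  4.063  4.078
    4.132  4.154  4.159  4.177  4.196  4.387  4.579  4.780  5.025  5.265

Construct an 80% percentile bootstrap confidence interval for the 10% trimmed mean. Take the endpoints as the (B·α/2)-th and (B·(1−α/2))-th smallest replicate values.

α = 0.20; lower rank = 20 × 0.100 = 2; upper rank = 20 × 0.900 = 18.
The 2nd smallest replicate is 3.354; the 18th is 4.780.

(3.354, 4.780)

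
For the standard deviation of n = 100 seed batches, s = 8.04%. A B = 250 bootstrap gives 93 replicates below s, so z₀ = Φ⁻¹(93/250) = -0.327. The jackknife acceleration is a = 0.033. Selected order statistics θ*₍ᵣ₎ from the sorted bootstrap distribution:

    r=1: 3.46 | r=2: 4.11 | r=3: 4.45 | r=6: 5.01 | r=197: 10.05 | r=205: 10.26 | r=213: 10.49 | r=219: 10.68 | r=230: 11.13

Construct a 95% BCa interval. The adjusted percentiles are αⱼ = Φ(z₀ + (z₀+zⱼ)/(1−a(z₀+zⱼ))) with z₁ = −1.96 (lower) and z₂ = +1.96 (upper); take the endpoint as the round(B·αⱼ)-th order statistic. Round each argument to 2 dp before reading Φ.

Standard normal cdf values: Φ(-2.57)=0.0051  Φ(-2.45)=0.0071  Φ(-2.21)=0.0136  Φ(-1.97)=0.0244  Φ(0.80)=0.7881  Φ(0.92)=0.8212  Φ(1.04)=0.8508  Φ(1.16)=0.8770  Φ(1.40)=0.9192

(4.11, 11.13)

Lower: z₀ + z₁ = -0.327 + (-1.960) = -2.287; 1 − a(z₀+z₁) = 1 − (0.033)(-2.287) = 1.0755; argument = -0.327 + (-2.287)/1.0755 = -2.4535 → -2.45.
α₁ = Φ(-2.45) = 0.0071; rank = round(250 × 0.0071) = 2; θ*₍2₎ = 4.11.
Upper: z₀ + z₂ = 1.633; 1 − a(z₀+z₂) = 0.9461; argument = 1.3990 → 1.40; α₂ = 0.9192; rank = 230; θ*₍230₎ = 11.13.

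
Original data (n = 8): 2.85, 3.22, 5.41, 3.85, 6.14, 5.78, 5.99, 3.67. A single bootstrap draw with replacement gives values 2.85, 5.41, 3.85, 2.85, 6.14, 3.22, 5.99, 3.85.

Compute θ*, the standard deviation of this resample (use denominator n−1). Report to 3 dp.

θ* = 1.375

Mean = 4.2700; sum of squared deviations = 13.2430
s² = 13.2430 / 7 = 1.8919
s = √1.8919 = 1.375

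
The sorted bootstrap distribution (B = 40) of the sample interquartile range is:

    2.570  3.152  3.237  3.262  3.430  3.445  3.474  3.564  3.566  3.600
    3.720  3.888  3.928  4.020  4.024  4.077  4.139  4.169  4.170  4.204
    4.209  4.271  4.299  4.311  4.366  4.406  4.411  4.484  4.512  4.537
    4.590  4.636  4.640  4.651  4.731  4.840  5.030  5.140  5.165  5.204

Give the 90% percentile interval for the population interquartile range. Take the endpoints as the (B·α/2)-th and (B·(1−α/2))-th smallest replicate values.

α = 0.10; lower rank = 40 × 0.050 = 2; upper rank = 40 × 0.950 = 38.
The 2nd smallest replicate is 3.152; the 38th is 5.140.

(3.152, 5.140)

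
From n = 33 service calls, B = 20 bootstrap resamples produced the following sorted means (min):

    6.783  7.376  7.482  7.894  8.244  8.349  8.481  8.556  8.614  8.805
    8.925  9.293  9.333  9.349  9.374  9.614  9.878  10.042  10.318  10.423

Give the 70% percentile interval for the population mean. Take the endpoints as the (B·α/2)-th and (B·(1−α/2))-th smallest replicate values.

(7.482, 9.878)

α = 0.30; lower rank = 20 × 0.150 = 3; upper rank = 20 × 0.850 = 17.
The 3rd smallest replicate is 7.482; the 17th is 9.878.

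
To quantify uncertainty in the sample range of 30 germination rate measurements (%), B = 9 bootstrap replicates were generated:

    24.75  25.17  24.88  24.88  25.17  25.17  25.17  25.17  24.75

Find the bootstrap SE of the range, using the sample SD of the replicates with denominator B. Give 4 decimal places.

SE* = 0.1816

Bootstrap SE is the standard deviation of the 9 replicate ranges.
Mean of replicates: (24.75 + 25.17 + 24.88 + 24.88 + 25.17 + 25.17 + 25.17 + 25.17 + 24.75) / 9 = 225.110000 / 9 = 25.012222
Sum of squared deviations: (−0.262222)² + (+0.157778)² + (−0.132222)² + (−0.132222)² + (+0.157778)² + (+0.157778)² + (+0.157778)² + (+0.157778)² + (−0.262222)² = 0.296956
Variance = 0.296956 / 9 = 0.032995
SE* = √0.032995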